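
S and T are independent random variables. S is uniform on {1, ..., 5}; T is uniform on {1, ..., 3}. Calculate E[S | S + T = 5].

3

Outcomes with S + T = 5: (2,3), (3,2), (4,1), each with probability 1/15.
E[S | S + T = 5] = (2 + 3 + 4) / 3 = 3.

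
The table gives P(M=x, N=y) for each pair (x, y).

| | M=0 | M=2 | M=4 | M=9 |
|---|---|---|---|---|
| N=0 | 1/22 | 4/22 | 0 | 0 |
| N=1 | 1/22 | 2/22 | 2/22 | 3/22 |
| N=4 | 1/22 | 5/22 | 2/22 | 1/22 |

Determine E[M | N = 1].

P(N = 1) = 4/11.
Σ M·P over the event = 0·(1/22) + 2·(2/22) + 4·(2/22) + 9·(3/22) = 39/22.
E[M | N = 1] = (39/22) / (4/11) = 39/8.

39/8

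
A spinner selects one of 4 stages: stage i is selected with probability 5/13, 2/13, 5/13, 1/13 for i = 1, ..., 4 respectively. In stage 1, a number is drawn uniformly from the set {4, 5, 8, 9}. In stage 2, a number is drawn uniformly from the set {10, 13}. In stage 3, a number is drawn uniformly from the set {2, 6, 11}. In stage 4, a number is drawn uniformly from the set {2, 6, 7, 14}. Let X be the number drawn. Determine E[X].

1133/156

E[X | stage 1] = (4+5+8+9)/4 = 13/2.
E[X | stage 2] = (10+13)/2 = 23/2.
E[X | stage 3] = (2+6+11)/3 = 19/3.
E[X | stage 4] = (2+6+7+14)/4 = 29/4.
By the law of total expectation,
E[X] = (5/13)·(13/2) + (2/13)·(23/2) + (5/13)·(19/3) + (1/13)·(29/4) = 1133/156.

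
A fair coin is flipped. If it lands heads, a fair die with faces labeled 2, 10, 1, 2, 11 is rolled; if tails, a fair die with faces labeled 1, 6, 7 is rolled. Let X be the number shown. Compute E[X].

E[X | heads] = (2+10+1+2+11)/5 = 26/5.
E[X | tails] = (1+6+7)/3 = 14/3.
By the law of total expectation,
E[X] = (1/2)·(26/5) + (1/2)·(14/3) = 74/15.

74/15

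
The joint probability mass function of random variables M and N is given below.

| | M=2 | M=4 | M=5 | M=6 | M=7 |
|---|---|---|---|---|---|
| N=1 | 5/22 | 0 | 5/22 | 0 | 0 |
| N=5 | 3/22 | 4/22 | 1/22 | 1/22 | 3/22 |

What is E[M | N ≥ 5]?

9/2

P(N ≥ 5) = 6/11.
Σ M·P over the event = 2·(3/22) + 4·(4/22) + 5·(1/22) + 6·(1/22) + 7·(3/22) = 27/11.
E[M | N ≥ 5] = (27/11) / (6/11) = 9/2.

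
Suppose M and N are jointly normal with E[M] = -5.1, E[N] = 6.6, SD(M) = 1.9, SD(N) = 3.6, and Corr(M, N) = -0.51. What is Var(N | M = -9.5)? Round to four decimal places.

9.5891

For a bivariate normal, Var(N | M=x) = σ_N²(1 − ρ²).
Var(N | M=-9.5) = (3.6)²·(1 − (-0.51)²) = 12.96·0.7399 = 9.5891.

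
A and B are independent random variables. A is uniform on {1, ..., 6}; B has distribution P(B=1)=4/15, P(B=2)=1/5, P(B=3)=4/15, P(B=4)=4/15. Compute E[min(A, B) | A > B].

28/13

P(A > B) = 26/45.
Summing min(A,B)·P(x,y) over outcomes with A > B gives 56/45.
E[min(A, B) | A > B] = (56/45) / (26/45) = 28/13.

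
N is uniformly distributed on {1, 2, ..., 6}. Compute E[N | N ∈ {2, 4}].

3

P(N ∈ {2, 4}) = 1/3.
Σ over the event: 2·1/6 + 4·1/6 = 1.
E[N | N ∈ {2, 4}] = (1) / (1/3) = 3.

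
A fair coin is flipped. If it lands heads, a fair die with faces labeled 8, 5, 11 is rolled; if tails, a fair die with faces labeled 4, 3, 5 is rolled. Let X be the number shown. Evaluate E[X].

6

E[X | heads] = (8+5+11)/3 = 8.
E[X | tails] = (4+3+5)/3 = 4.
E[X] = (1/2)·(8) + (1/2)·(4) = 6.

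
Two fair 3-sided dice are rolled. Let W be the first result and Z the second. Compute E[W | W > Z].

8/3

Outcomes with W > Z: (2,1), (3,1), (3,2), each with probability 1/9.
E[W | W > Z] = (2 + 3 + 3) / 3 = 8/3.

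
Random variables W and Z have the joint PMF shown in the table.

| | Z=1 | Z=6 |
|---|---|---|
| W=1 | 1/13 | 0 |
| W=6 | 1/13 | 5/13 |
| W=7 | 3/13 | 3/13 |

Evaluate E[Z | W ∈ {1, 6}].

32/7

P(W ∈ {1, 6}) = 7/13.
Σ Z·P over the event = 1·(1/13) + 1·(1/13) + 6·(5/13) = 32/13.
E[Z | W ∈ {1, 6}] = (32/13) / (7/13) = 32/7.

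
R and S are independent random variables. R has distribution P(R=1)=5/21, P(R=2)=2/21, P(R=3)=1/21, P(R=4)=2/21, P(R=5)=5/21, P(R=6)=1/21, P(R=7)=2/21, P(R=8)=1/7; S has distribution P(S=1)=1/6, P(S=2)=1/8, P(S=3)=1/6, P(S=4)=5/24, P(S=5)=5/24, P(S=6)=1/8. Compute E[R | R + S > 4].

P(R + S > 4) = 431/504.
Summing R·P(x,y) over outcomes with R + S > 4 gives 2041/504.
E[R | R + S > 4] = (2041/504) / (431/504) = 2041/431.

2041/431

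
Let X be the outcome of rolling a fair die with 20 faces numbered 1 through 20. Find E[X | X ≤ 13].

P(X ≤ 13) = 13/20.
E[X | X ≤ 13] = (91/20) / (13/20) = 7.

7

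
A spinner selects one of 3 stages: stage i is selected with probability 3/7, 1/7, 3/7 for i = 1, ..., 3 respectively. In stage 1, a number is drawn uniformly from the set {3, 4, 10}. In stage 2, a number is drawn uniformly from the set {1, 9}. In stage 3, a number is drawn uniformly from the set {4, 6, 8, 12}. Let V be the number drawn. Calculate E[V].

89/14

E[V | stage 1] = (3+4+10)/3 = 17/3.
E[V | stage 2] = (1+9)/2 = 5.
E[V | stage 3] = (4+6+8+12)/4 = 15/2.
E[V] = (3/7)·(17/3) + (1/7)·(5) + (3/7)·(15/2) = 89/14.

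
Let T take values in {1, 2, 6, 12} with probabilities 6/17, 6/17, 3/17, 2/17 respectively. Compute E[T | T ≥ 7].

12

P(T ≥ 7) = 2/17.
Σ over the event: 12·2/17 = 24/17.
E[T | T ≥ 7] = (24/17) / (2/17) = 12.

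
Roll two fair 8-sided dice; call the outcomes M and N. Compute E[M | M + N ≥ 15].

P(M + N ≥ 15) = 3/64.
Summing M·P(x,y) over outcomes with M + N ≥ 15 gives 23/64.
E[M | M + N ≥ 15] = (23/64) / (3/64) = 23/3.

23/3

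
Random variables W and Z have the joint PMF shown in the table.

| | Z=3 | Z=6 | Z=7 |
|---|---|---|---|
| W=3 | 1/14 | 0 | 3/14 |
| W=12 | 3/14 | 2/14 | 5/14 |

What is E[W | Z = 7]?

69/8

P(Z = 7) = 4/7.
Σ W·P over the event = 3·(3/14) + 12·(5/14) = 69/14.
E[W | Z = 7] = (69/14) / (4/7) = 69/8.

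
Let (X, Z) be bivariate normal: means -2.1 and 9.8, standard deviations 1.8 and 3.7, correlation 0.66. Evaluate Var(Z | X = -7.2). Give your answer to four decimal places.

For a bivariate normal, Var(Z | X=x) = σ_Z²(1 − ρ²).
Var(Z | X=-7.2) = (3.7)²·(1 − (0.66)²) = 13.69·0.5644 = 7.7266.

7.7266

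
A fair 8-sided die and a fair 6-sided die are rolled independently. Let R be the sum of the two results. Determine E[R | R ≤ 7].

16/3

P(R ≤ 7) = 7/16.
Σ over the event: 2·1/48 + 3·1/24 + 4·1/16 + 5·1/12 + 6·5/48 + 7·1/8 = 7/3.
E[R | R ≤ 7] = (7/3) / (7/16) = 16/3.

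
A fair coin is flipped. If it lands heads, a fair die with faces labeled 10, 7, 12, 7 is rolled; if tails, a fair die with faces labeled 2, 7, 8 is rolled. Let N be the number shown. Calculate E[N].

E[N | heads] = (10+7+12+7)/4 = 9.
E[N | tails] = (2+7+8)/3 = 17/3.
By the law of total expectation,
E[N] = (1/2)·(9) + (1/2)·(17/3) = 22/3.

22/3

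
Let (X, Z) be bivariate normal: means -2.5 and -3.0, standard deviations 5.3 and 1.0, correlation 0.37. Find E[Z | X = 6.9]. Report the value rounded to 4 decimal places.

-2.3438

For a bivariate normal, E[Z | X=x] = μ_Z + ρ·(σ_Z/σ_X)·(x − μ_X).
E[Z | X=6.9] = -3.0 + (0.37)·(1.0/5.3)·(6.9 − (-2.5)) = -3.0 + (0.069811)·(9.4) = -2.3438.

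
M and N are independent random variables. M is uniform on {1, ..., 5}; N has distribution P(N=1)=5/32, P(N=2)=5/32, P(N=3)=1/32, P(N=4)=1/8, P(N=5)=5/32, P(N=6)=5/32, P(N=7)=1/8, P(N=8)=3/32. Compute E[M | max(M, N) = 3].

P(max(M, N) = 3) = 13/160.
Summing M·P(x,y) over outcomes with max(M, N) = 3 gives 9/40.
E[M | max(M, N) = 3] = (9/40) / (13/160) = 36/13.

36/13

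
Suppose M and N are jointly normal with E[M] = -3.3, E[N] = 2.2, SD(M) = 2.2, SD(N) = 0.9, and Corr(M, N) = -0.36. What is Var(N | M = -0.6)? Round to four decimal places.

0.7050

Var(N | M=x) = (1 − ρ²)·σ_N².
Var(N | M=-0.6) = (0.9)²·(1 − (-0.36)²) = 0.81·0.8704 = 0.7050.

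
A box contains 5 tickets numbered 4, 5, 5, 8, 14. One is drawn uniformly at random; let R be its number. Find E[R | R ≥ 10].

P(R ≥ 10) = 1/5.
Σ over the event: 14·1/5 = 14/5.
E[R | R ≥ 10] = (14/5) / (1/5) = 14.

14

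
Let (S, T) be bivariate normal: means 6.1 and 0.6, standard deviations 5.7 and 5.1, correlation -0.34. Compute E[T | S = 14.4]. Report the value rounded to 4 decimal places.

The regression of T on S has slope ρ·σ_T/σ_S and passes through (μ_S, μ_T).
E[T | S=14.4] = 0.6 + (-0.34)·(5.1/5.7)·(14.4 − (6.1)) = 0.6 + (-0.30421)·(8.3) = -1.9249.

-1.9249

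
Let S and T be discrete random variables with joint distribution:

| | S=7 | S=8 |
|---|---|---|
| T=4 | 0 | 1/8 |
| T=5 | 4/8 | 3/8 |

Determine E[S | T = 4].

P(T = 4) = 1/8.
Σ S·P over the event = 8·(1/8) = 1.
E[S | T = 4] = (1) / (1/8) = 8.

8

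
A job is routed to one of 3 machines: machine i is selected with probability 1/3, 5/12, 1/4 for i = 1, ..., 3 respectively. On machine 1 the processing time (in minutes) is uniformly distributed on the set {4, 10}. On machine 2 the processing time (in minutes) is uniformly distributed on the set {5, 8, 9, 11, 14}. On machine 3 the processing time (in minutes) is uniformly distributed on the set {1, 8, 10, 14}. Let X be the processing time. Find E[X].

133/16

E[X | machine 1] = (4+10)/2 = 7.
E[X | machine 2] = (5+8+9+11+14)/5 = 47/5.
E[X | machine 3] = (1+8+10+14)/4 = 33/4.
By the law of total expectation,
E[X] = (1/3)·(7) + (5/12)·(47/5) + (1/4)·(33/4) = 133/16.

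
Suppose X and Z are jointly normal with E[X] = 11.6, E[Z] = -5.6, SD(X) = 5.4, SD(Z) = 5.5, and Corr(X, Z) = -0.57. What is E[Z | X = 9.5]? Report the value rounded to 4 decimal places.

For a bivariate normal, E[Z | X=x] = μ_Z + ρ·(σ_Z/σ_X)·(x − μ_X).
E[Z | X=9.5] = -5.6 + (-0.57)·(5.5/5.4)·(9.5 − (11.6)) = -5.6 + (-0.58056)·(-2.1) = -4.3808.

-4.3808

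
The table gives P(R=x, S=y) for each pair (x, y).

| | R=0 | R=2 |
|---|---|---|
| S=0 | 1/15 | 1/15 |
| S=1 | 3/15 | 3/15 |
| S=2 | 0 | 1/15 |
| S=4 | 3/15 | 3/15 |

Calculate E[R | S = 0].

P(S = 0) = 2/15.
Σ R·P over the event = 0·(1/15) + 2·(1/15) = 2/15.
E[R | S = 0] = (2/15) / (2/15) = 1.

1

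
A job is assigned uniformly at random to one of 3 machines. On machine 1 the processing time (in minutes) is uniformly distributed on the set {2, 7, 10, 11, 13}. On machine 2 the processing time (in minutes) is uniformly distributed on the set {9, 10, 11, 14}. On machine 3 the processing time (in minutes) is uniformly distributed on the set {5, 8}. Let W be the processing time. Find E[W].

87/10

E[W | machine 1] = (2+7+10+11+13)/5 = 43/5.
E[W | machine 2] = (9+10+11+14)/4 = 11.
E[W | machine 3] = (5+8)/2 = 13/2.
By the law of total expectation,
E[W] = (1/3)·(43/5) + (1/3)·(11) + (1/3)·(13/2) = 87/10.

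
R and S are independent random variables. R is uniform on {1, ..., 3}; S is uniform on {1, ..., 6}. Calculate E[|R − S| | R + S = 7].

3

Outcomes with R + S = 7: (1,6), (2,5), (3,4), each with probability 1/18.
E[|R − S| | R + S = 7] = (5 + 3 + 1) / 3 = 3.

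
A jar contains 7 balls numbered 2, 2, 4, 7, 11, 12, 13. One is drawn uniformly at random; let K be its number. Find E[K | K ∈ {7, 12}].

P(K ∈ {7, 12}) = 2/7.
Σ over the event: 7·1/7 + 12·1/7 = 19/7.
E[K | K ∈ {7, 12}] = (19/7) / (2/7) = 19/2.

19/2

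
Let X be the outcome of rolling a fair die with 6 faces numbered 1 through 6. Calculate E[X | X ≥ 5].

11/2

Given X ≥ 5, X is equally likely to be any of {5, 6}.
E[X | X ≥ 5] = (5 + 6) / 2 = 11/2.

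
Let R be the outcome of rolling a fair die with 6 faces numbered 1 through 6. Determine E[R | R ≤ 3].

Given R ≤ 3, R is equally likely to be any of {1, 2, 3}.
E[R | R ≤ 3] = (1 + 2 + 3) / 3 = 2.

2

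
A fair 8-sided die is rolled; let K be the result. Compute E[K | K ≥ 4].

6

Given K ≥ 4, K is equally likely to be any of {4, 5, 6, 7, 8}.
E[K | K ≥ 4] = (4 + 5 + 6 + 7 + 8) / 5 = 6.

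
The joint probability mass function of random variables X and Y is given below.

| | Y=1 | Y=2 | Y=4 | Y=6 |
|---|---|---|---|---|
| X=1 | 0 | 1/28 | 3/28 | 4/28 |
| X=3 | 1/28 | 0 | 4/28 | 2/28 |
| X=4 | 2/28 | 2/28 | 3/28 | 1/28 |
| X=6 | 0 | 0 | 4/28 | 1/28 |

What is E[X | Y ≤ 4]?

71/20

P(Y ≤ 4) = 5/7.
Σ X·P over the event = 1·(1/28) + 1·(3/28) + 3·(1/28) + 3·(4/28) + 4·(2/28) + 4·(2/28) + 4·(3/28) + 6·(4/28) = 71/28.
E[X | Y ≤ 4] = (71/28) / (5/7) = 71/20.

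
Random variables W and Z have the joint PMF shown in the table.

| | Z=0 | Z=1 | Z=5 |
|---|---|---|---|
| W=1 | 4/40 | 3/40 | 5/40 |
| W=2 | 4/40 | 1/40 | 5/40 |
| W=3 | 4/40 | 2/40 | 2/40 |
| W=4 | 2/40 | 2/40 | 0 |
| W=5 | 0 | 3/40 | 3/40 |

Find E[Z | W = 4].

P(W = 4) = 1/10.
Σ Z·P over the event = 0·(2/40) + 1·(2/40) = 1/20.
E[Z | W = 4] = (1/20) / (1/10) = 1/2.

1/2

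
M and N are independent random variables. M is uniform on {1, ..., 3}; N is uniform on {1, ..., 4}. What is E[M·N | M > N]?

Outcomes with M > N: (2,1), (3,1), (3,2), each with probability 1/12.
E[M·N | M > N] = (2 + 3 + 6) / 3 = 11/3.

11/3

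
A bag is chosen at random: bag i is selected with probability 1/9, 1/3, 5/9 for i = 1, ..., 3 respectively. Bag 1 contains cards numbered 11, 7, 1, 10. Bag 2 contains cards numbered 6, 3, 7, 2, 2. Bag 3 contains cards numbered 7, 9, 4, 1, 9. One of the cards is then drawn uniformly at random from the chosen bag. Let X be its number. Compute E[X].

197/36

E[X | bag 1] = (11+7+1+10)/4 = 29/4.
E[X | bag 2] = (6+3+7+2+2)/5 = 4.
E[X | bag 3] = (7+9+4+1+9)/5 = 6.
By the law of total expectation,
E[X] = (1/9)·(29/4) + (1/3)·(4) + (5/9)·(6) = 197/36.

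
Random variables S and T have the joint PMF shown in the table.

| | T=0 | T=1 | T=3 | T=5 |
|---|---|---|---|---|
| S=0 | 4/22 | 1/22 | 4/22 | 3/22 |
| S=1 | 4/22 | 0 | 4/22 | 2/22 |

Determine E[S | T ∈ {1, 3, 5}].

3/7

P(T ∈ {1, 3, 5}) = 7/11.
Σ S·P over the event = 0·(1/22) + 0·(4/22) + 0·(3/22) + 1·(4/22) + 1·(2/22) = 3/11.
E[S | T ∈ {1, 3, 5}] = (3/11) / (7/11) = 3/7.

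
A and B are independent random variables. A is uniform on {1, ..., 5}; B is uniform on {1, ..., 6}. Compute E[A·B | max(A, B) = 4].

Outcomes with max(A, B) = 4: (1,4), (2,4), (3,4), (4,1), (4,2), (4,3), (4,4), each with probability 1/30.
E[A·B | max(A, B) = 4] = (4 + 8 + 12 + 4 + 8 + 12 + 16) / 7 = 64/7.

64/7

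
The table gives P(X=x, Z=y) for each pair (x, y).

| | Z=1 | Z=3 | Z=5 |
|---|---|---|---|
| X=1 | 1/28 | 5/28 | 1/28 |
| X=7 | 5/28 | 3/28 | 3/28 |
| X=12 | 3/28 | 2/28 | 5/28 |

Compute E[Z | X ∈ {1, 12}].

55/17

P(X ∈ {1, 12}) = 17/28.
Σ Z·P over the event = 1·(1/28) + 3·(5/28) + 5·(1/28) + 1·(3/28) + 3·(2/28) + 5·(5/28) = 55/28.
E[Z | X ∈ {1, 12}] = (55/28) / (17/28) = 55/17.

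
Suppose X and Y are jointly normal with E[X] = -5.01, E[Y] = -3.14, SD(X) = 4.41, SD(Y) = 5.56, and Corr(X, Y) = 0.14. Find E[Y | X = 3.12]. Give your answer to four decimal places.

The regression of Y on X has slope ρ·σ_Y/σ_X and passes through (μ_X, μ_Y).
E[Y | X=3.12] = -3.14 + (0.14)·(5.56/4.41)·(3.12 − (-5.01)) = -3.14 + (0.17651)·(8.13) = -1.7050.

-1.7050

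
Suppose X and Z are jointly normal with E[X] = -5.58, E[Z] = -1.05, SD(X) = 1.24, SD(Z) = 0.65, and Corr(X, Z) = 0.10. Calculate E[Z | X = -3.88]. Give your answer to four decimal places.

E[Z | X=x] = μ_Z + ρ(σ_Z/σ_X)(x − μ_X) for jointly normal variables.
E[Z | X=-3.88] = -1.05 + (0.10)·(0.65/1.24)·(-3.88 − (-5.58)) = -1.05 + (0.052419)·(1.7) = -0.9609.

-0.9609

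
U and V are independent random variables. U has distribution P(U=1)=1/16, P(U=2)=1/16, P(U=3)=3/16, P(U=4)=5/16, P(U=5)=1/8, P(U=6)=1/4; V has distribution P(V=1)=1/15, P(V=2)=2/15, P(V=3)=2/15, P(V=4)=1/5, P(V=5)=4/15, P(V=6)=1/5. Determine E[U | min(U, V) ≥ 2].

P(min(U, V) ≥ 2) = 7/8.
Summing U·P(x,y) over outcomes with min(U, V) ≥ 2 gives 91/24.
E[U | min(U, V) ≥ 2] = (91/24) / (7/8) = 13/3.

13/3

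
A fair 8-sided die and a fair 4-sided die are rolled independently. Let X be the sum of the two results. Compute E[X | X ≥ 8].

66/7

P(X ≥ 8) = 7/16.
Σ over the event: 8·1/8 + 9·1/8 + 10·3/32 + 11·1/16 + 12·1/32 = 33/8.
E[X | X ≥ 8] = (33/8) / (7/16) = 66/7.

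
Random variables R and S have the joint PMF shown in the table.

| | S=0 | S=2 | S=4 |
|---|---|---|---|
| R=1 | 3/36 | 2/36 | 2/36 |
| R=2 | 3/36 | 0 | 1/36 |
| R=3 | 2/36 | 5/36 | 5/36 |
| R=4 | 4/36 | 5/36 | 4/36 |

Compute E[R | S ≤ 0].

P(S ≤ 0) = 1/3.
Σ R·P over the event = 1·(3/36) + 2·(3/36) + 3·(2/36) + 4·(4/36) = 31/36.
E[R | S ≤ 0] = (31/36) / (1/3) = 31/12.

31/12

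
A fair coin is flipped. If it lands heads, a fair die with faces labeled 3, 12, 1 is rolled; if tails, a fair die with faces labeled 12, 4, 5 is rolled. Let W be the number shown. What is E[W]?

E[W | heads] = (3+12+1)/3 = 16/3.
E[W | tails] = (12+4+5)/3 = 7.
By the law of total expectation,
E[W] = (1/2)·(16/3) + (1/2)·(7) = 37/6.

37/6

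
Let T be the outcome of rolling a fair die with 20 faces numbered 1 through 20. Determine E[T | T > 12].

33/2

Given T > 12, T is equally likely to be any of {13, 14, 15, 16, 17, 18, 19, 20}.
E[T | T > 12] = (13 + 14 + 15 + 16 + 17 + 18 + 19 + 20) / 8 = 33/2.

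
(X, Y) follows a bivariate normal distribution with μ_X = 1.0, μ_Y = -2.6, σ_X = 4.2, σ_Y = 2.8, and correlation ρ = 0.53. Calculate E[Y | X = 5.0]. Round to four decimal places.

E[Y | X=x] = μ_Y + ρ(σ_Y/σ_X)(x − μ_X) for jointly normal variables.
E[Y | X=5.0] = -2.6 + (0.53)·(2.8/4.2)·(5.0 − (1.0)) = -2.6 + (0.35333)·(4) = -1.1867.

-1.1867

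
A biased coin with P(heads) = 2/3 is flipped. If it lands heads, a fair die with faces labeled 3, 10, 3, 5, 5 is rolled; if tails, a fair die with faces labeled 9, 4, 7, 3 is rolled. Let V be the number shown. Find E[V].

323/60

E[V | heads] = (3+10+3+5+5)/5 = 26/5.
E[V | tails] = (9+4+7+3)/4 = 23/4.
E[V] = (2/3)·(26/5) + (1/3)·(23/4) = 323/60.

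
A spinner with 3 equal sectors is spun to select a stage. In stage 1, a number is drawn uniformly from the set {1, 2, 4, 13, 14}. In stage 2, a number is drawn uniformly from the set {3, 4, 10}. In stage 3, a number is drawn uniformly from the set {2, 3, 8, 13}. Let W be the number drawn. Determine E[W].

E[W | stage 1] = (1+2+4+13+14)/5 = 34/5.
E[W | stage 2] = (3+4+10)/3 = 17/3.
E[W | stage 3] = (2+3+8+13)/4 = 13/2.
By the law of total expectation,
E[W] = (1/3)·(34/5) + (1/3)·(17/3) + (1/3)·(13/2) = 569/90.

569/90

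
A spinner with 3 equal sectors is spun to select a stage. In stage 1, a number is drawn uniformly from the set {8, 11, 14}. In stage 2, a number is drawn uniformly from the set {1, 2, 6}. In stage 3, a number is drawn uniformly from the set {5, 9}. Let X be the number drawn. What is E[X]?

7

E[X | stage 1] = (8+11+14)/3 = 11.
E[X | stage 2] = (1+2+6)/3 = 3.
E[X | stage 3] = (5+9)/2 = 7.
E[X] = (1/3)·(11) + (1/3)·(3) + (1/3)·(7) = 7.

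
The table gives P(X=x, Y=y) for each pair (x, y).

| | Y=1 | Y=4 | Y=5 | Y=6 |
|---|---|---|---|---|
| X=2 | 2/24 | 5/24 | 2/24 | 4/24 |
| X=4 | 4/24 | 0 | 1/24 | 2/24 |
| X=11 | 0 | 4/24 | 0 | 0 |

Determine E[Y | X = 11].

4

P(X = 11) = 1/6.
Σ Y·P over the event = 4·(4/24) = 2/3.
E[Y | X = 11] = (2/3) / (1/6) = 4.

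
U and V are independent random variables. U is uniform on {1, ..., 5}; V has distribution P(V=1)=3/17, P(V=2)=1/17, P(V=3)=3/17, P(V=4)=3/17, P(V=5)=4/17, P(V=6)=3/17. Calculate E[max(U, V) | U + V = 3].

P(U + V = 3) = 4/85.
Summing max(U,V)·P(x,y) over outcomes with U + V = 3 gives 8/85.
E[max(U, V) | U + V = 3] = (8/85) / (4/85) = 2.

2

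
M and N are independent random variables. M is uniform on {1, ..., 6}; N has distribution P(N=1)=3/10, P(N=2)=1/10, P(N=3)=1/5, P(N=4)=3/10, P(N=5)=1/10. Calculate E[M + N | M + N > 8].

P(M + N > 8) = 11/60.
Summing (M+N)·P(x,y) over outcomes with M + N > 8 gives 7/4.
E[M + N | M + N > 8] = (7/4) / (11/60) = 105/11.

105/11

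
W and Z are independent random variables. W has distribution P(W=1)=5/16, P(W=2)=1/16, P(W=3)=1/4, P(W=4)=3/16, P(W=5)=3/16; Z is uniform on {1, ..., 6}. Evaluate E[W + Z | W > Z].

P(W > Z) = 5/16.
Summing (W+Z)·P(x,y) over outcomes with W > Z gives 61/32.
E[W + Z | W > Z] = (61/32) / (5/16) = 61/10.

61/10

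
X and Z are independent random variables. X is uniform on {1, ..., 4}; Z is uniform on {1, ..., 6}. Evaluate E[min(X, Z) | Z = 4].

P(Z = 4) = 1/6.
Summing min(X,Z)·P(x,y) over outcomes with Z = 4 gives 5/12.
E[min(X, Z) | Z = 4] = (5/12) / (1/6) = 5/2.

5/2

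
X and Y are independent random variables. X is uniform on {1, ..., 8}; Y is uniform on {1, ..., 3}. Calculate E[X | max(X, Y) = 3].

Outcomes with max(X, Y) = 3: (1,3), (2,3), (3,1), (3,2), (3,3), each with probability 1/24.
E[X | max(X, Y) = 3] = (1 + 2 + 3 + 3 + 3) / 5 = 12/5.

12/5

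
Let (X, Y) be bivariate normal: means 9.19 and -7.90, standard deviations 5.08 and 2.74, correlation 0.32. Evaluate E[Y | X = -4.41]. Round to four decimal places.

-10.2473

E[Y | X=x] = μ_Y + ρ(σ_Y/σ_X)(x − μ_X) for jointly normal variables.
E[Y | X=-4.41] = -7.90 + (0.32)·(2.74/5.08)·(-4.41 − (9.19)) = -7.90 + (0.172598)·(-13.6) = -10.2473.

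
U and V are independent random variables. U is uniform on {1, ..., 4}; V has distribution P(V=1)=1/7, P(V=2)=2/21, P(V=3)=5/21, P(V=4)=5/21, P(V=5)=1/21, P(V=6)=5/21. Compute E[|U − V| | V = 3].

1

P(V = 3) = 5/21.
Summing |U−V|·P(x,y) over outcomes with V = 3 gives 5/21.
E[|U − V| | V = 3] = (5/21) / (5/21) = 1.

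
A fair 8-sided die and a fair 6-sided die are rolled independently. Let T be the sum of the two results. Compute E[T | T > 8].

32/3

P(T > 8) = 7/16.
Σ over the event: 9·1/8 + 10·5/48 + 11·1/12 + 12·1/16 + 13·1/24 + 14·1/48 = 14/3.
E[T | T > 8] = (14/3) / (7/16) = 32/3.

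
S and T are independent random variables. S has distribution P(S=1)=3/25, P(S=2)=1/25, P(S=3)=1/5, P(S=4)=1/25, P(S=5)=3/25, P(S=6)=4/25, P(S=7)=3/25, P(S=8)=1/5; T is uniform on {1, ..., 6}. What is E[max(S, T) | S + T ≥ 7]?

237/37

P(S + T ≥ 7) = 37/50.
Summing max(S,T)·P(x,y) over outcomes with S + T ≥ 7 gives 237/50.
E[max(S, T) | S + T ≥ 7] = (237/50) / (37/50) = 237/37.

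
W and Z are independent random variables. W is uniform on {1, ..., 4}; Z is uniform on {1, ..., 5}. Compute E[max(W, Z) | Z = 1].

5/2

Outcomes with Z = 1: (1,1), (2,1), (3,1), (4,1), each with probability 1/20.
E[max(W, Z) | Z = 1] = (1 + 2 + 3 + 4) / 4 = 5/2.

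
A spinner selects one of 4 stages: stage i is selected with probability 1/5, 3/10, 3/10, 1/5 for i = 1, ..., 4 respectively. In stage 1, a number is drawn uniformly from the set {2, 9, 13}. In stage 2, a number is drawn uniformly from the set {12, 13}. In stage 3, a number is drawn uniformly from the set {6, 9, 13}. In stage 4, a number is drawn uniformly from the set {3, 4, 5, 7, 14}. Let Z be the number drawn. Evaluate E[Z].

947/100

E[Z | stage 1] = (2+9+13)/3 = 8.
E[Z | stage 2] = (12+13)/2 = 25/2.
E[Z | stage 3] = (6+9+13)/3 = 28/3.
E[Z | stage 4] = (3+4+5+7+14)/5 = 33/5.
E[Z] = (1/5)·(8) + (3/10)·(25/2) + (3/10)·(28/3) + (1/5)·(33/5) = 947/100.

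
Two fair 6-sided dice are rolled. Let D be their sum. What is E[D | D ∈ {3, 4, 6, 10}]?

6

P(D ∈ {3, 4, 6, 10}) = 13/36.
Σ over the event: 3·1/18 + 4·1/12 + 6·5/36 + 10·1/12 = 13/6.
E[D | D ∈ {3, 4, 6, 10}] = (13/6) / (13/36) = 6.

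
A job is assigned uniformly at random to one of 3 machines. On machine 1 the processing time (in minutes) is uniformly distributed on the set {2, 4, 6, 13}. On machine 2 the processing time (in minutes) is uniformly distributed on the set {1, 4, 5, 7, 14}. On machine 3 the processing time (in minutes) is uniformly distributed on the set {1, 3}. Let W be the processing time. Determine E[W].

E[W | machine 1] = (2+4+6+13)/4 = 25/4.
E[W | machine 2] = (1+4+5+7+14)/5 = 31/5.
E[W | machine 3] = (1+3)/2 = 2.
By the law of total expectation,
E[W] = (1/3)·(25/4) + (1/3)·(31/5) + (1/3)·(2) = 289/60.

289/60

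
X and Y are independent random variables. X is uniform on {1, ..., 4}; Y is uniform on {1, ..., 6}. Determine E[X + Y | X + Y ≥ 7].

8

Outcomes with X + Y ≥ 7: (1,6), (2,5), (2,6), (3,4), (3,5), (3,6), (4,3), (4,4), (4,5), (4,6), each with probability 1/24.
E[X + Y | X + Y ≥ 7] = (7 + 7 + 8 + 7 + 8 + 9 + 7 + 8 + 9 + 10) / 10 = 8.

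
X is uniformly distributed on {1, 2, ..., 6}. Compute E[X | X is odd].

3

Given X is odd, X is equally likely to be any of {1, 3, 5}.
E[X | X is odd] = (1 + 3 + 5) / 3 = 3.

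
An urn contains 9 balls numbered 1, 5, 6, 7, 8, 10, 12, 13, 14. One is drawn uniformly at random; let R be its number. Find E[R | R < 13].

P(R < 13) = 7/9.
Σ over the event: 1·1/9 + 5·1/9 + 6·1/9 + 7·1/9 + 8·1/9 + 10·1/9 + 12·1/9 = 49/9.
E[R | R < 13] = (49/9) / (7/9) = 7.

7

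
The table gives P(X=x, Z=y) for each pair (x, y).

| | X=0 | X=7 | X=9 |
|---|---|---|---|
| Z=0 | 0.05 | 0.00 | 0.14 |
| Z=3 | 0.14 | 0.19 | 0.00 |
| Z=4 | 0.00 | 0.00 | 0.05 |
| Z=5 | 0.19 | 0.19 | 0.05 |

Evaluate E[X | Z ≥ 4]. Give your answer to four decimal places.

P(Z ≥ 4) = 0.48.
Σ X·P over the event = 0·(0.19) + 7·(0.19) + 9·(0.05) + 9·(0.05) = 2.23.
E[X | Z ≥ 4] = (2.23) / (0.48) = 4.6458.

4.6458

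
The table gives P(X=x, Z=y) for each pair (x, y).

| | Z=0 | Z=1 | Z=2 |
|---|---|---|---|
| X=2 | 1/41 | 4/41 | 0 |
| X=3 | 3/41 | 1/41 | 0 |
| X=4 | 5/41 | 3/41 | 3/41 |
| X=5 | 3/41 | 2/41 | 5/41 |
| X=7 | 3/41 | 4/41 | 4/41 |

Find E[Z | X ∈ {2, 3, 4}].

7/10

P(X ∈ {2, 3, 4}) = 20/41.
Σ Z·P over the event = 0·(1/41) + 1·(4/41) + 0·(3/41) + 1·(1/41) + 0·(5/41) + 1·(3/41) + 2·(3/41) = 14/41.
E[Z | X ∈ {2, 3, 4}] = (14/41) / (20/41) = 7/10.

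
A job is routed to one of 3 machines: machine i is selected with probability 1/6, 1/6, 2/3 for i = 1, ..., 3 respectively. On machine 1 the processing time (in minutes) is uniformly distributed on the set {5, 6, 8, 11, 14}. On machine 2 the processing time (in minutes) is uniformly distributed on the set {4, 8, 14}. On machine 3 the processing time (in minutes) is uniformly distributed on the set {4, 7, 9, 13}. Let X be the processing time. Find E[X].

757/90

E[X | machine 1] = (5+6+8+11+14)/5 = 44/5.
E[X | machine 2] = (4+8+14)/3 = 26/3.
E[X | machine 3] = (4+7+9+13)/4 = 33/4.
E[X] = (1/6)·(44/5) + (1/6)·(26/3) + (2/3)·(33/4) = 757/90.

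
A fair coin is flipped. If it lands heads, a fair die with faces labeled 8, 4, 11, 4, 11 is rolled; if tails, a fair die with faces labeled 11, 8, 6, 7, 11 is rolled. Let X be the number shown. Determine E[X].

E[X | heads] = (8+4+11+4+11)/5 = 38/5.
E[X | tails] = (11+8+6+7+11)/5 = 43/5.
E[X] = (1/2)·(38/5) + (1/2)·(43/5) = 81/10.

81/10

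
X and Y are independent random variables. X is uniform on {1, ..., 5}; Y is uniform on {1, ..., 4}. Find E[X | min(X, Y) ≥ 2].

P(min(X, Y) ≥ 2) = 3/5.
Summing X·P(x,y) over outcomes with min(X, Y) ≥ 2 gives 21/10.
E[X | min(X, Y) ≥ 2] = (21/10) / (3/5) = 7/2.

7/2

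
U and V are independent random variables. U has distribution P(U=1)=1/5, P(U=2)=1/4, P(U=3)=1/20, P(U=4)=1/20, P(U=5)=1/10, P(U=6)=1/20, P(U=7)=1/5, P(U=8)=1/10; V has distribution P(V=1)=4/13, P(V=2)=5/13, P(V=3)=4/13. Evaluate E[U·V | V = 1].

81/20

P(V = 1) = 4/13.
Summing UV·P(x,y) over outcomes with V = 1 gives 81/65.
E[U·V | V = 1] = (81/65) / (4/13) = 81/20.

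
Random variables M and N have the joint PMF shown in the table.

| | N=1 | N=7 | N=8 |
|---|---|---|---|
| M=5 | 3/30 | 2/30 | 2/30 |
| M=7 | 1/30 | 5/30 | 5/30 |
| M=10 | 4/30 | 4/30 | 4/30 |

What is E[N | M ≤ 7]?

109/18

P(M ≤ 7) = 3/5.
Σ N·P over the event = 1·(3/30) + 7·(2/30) + 8·(2/30) + 1·(1/30) + 7·(5/30) + 8·(5/30) = 109/30.
E[N | M ≤ 7] = (109/30) / (3/5) = 109/18.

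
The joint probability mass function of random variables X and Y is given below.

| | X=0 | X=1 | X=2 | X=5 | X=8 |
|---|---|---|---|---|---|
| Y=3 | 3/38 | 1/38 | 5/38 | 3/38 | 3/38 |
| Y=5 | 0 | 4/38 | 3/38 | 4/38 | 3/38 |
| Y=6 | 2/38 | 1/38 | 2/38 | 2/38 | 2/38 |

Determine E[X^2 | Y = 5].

P(Y = 5) = 7/19.
Σ X^2·P over the event = 1·(4/38) + 4·(3/38) + 25·(4/38) + 64·(3/38) = 154/19.
E[X^2 | Y = 5] = (154/19) / (7/19) = 22.

22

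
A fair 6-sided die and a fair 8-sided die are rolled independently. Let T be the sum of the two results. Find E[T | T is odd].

8

P(T is odd) = 1/2.
Σ over the event: 3·1/24 + 5·1/12 + 7·1/8 + 9·1/8 + 11·1/12 + 13·1/24 = 4.
E[T | T is odd] = (4) / (1/2) = 8.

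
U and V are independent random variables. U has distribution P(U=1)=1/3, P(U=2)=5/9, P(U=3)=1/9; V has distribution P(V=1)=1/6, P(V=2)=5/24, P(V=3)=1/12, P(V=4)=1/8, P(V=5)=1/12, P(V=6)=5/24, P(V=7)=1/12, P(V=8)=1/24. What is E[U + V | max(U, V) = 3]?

127/27

P(max(U, V) = 3) = 1/8.
Summing (U+V)·P(x,y) over outcomes with max(U, V) = 3 gives 127/216.
E[U + V | max(U, V) = 3] = (127/216) / (1/8) = 127/27.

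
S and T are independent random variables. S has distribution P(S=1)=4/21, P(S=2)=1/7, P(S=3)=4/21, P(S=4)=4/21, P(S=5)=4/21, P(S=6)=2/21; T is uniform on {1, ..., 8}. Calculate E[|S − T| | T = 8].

P(T = 8) = 1/8.
Summing |S−T|·P(x,y) over outcomes with T = 8 gives 7/12.
E[|S − T| | T = 8] = (7/12) / (1/8) = 14/3.

14/3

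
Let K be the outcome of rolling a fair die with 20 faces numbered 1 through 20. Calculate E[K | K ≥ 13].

Given K ≥ 13, K is equally likely to be any of {13, 14, 15, 16, 17, 18, 19, 20}.
E[K | K ≥ 13] = (13 + 14 + 15 + 16 + 17 + 18 + 19 + 20) / 8 = 33/2.

33/2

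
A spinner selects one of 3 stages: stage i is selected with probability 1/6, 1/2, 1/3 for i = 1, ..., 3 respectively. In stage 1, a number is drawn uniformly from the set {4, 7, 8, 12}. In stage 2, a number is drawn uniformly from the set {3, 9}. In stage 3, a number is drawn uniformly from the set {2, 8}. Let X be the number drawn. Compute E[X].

143/24

E[X | stage 1] = (4+7+8+12)/4 = 31/4.
E[X | stage 2] = (3+9)/2 = 6.
E[X | stage 3] = (2+8)/2 = 5.
E[X] = (1/6)·(31/4) + (1/2)·(6) + (1/3)·(5) = 143/24.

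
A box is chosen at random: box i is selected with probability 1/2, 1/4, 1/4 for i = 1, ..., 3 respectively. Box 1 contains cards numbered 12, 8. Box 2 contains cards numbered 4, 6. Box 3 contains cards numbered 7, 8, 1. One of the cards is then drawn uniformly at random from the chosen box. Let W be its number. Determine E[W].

E[W | box 1] = (12+8)/2 = 10.
E[W | box 2] = (4+6)/2 = 5.
E[W | box 3] = (7+8+1)/3 = 16/3.
E[W] = (1/2)·(10) + (1/4)·(5) + (1/4)·(16/3) = 91/12.

91/12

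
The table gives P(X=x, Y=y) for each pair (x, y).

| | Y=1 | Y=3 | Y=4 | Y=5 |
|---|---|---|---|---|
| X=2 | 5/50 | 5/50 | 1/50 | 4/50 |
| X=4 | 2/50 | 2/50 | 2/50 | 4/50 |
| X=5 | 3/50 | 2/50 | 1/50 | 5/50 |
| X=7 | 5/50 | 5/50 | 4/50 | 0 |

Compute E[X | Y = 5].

49/13

P(Y = 5) = 13/50.
Σ X·P over the event = 2·(4/50) + 4·(4/50) + 5·(5/50) = 49/50.
E[X | Y = 5] = (49/50) / (13/50) = 49/13.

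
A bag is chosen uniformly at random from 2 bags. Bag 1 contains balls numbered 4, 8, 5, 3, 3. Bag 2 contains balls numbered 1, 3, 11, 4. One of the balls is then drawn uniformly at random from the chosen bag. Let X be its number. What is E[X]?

E[X | bag 1] = (4+8+5+3+3)/5 = 23/5.
E[X | bag 2] = (1+3+11+4)/4 = 19/4.
By the law of total expectation,
E[X] = (1/2)·(23/5) + (1/2)·(19/4) = 187/40.

187/40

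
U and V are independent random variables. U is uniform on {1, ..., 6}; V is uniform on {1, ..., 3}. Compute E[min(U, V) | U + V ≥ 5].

P(U + V ≥ 5) = 2/3.
Summing min(U,V)·P(x,y) over outcomes with U + V ≥ 5 gives 25/18.
E[min(U, V) | U + V ≥ 5] = (25/18) / (2/3) = 25/12.

25/12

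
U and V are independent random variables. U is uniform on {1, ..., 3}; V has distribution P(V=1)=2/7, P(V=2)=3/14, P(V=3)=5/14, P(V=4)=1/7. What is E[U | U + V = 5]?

21/10

P(U + V = 5) = 5/21.
Summing U·P(x,y) over outcomes with U + V = 5 gives 1/2.
E[U | U + V = 5] = (1/2) / (5/21) = 21/10.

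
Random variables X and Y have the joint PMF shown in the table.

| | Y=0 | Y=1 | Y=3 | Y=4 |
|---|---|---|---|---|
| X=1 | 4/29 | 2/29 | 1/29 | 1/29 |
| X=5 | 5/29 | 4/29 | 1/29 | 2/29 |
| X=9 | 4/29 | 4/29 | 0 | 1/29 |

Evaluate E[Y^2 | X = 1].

27/8

P(X = 1) = 8/29.
Σ Y^2·P over the event = 0·(4/29) + 1·(2/29) + 9·(1/29) + 16·(1/29) = 27/29.
E[Y^2 | X = 1] = (27/29) / (8/29) = 27/8.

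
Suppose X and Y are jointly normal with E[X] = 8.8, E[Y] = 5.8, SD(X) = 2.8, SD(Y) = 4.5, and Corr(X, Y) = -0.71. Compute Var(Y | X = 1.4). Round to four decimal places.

Var(Y | X=x) = (1 − ρ²)·σ_Y².
Var(Y | X=1.4) = (4.5)²·(1 − (-0.71)²) = 20.25·0.4959 = 10.0420.

10.0420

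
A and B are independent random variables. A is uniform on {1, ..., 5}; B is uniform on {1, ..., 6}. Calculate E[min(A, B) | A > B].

Outcomes with A > B: (2,1), (3,1), (3,2), (4,1), (4,2), (4,3), (5,1), (5,2), (5,3), (5,4), each with probability 1/30.
E[min(A, B) | A > B] = (1 + 1 + 2 + 1 + 2 + 3 + 1 + 2 + 3 + 4) / 10 = 2.

2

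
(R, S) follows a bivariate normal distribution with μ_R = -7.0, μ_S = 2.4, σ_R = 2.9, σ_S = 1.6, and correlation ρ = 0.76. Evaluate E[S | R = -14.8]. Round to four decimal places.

For a bivariate normal, E[S | R=x] = μ_S + ρ·(σ_S/σ_R)·(x − μ_R).
E[S | R=-14.8] = 2.4 + (0.76)·(1.6/2.9)·(-14.8 − (-7.0)) = 2.4 + (0.41931)·(-7.8) = -0.8706.

-0.8706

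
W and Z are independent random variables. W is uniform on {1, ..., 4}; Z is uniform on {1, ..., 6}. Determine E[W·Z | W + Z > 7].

Outcomes with W + Z > 7: (2,6), (3,5), (3,6), (4,4), (4,5), (4,6), each with probability 1/24.
E[W·Z | W + Z > 7] = (12 + 15 + 18 + 16 + 20 + 24) / 6 = 35/2.

35/2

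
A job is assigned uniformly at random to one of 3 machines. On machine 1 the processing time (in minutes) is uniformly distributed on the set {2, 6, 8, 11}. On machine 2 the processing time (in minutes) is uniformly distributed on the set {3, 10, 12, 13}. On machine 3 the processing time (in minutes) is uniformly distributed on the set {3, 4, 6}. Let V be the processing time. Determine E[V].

E[V | machine 1] = (2+6+8+11)/4 = 27/4.
E[V | machine 2] = (3+10+12+13)/4 = 19/2.
E[V | machine 3] = (3+4+6)/3 = 13/3.
E[V] = (1/3)·(27/4) + (1/3)·(19/2) + (1/3)·(13/3) = 247/36.

247/36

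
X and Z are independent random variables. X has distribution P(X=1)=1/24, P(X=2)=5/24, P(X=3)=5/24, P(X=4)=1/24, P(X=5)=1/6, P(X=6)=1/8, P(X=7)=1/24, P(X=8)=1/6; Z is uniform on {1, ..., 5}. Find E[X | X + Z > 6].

417/74

P(X + Z > 6) = 37/60.
Summing X·P(x,y) over outcomes with X + Z > 6 gives 139/40.
E[X | X + Z > 6] = (139/40) / (37/60) = 417/74.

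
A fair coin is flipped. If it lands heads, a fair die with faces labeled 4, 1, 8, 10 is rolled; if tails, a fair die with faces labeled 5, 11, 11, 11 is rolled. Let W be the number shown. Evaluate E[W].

61/8

E[W | heads] = (4+1+8+10)/4 = 23/4.
E[W | tails] = (5+11+11+11)/4 = 19/2.
By the law of total expectation,
E[W] = (1/2)·(23/4) + (1/2)·(19/2) = 61/8.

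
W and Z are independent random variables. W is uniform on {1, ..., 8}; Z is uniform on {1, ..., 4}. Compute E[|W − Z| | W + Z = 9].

Outcomes with W + Z = 9: (5,4), (6,3), (7,2), (8,1), each with probability 1/32.
E[|W − Z| | W + Z = 9] = (1 + 3 + 5 + 7) / 4 = 4.

4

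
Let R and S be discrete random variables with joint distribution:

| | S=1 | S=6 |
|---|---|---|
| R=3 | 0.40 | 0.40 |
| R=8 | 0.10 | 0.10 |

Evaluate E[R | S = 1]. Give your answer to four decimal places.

4.0000

P(S = 1) = 0.50.
Σ R·P over the event = 3·(0.40) + 8·(0.10) = 2.00.
E[R | S = 1] = (2.00) / (0.50) = 4.0000.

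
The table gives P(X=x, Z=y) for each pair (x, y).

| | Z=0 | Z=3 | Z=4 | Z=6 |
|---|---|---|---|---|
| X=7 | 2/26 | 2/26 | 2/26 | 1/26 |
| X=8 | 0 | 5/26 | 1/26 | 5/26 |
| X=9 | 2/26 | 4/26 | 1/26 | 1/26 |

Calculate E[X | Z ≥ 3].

P(Z ≥ 3) = 11/13.
Summing X·P(X=x,Z=y) over the conditioning event gives 177/26.
E[X | Z ≥ 3] = (177/26) / (11/13) = 177/22.

177/22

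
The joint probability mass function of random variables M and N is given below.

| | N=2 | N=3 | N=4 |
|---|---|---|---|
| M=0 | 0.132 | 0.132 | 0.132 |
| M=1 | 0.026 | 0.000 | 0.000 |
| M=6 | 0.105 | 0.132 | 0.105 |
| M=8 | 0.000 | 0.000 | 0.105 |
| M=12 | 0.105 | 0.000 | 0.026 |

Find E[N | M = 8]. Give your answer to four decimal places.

4.0000

P(M = 8) = 0.105.
Summing N·P(M=x,N=y) over the conditioning event gives 0.420.
E[N | M = 8] = (0.420) / (0.105) = 4.0000.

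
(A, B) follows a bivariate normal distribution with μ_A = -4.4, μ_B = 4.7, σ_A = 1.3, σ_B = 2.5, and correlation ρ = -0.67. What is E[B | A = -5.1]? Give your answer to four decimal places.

5.6019

The regression of B on A has slope ρ·σ_B/σ_A and passes through (μ_A, μ_B).
E[B | A=-5.1] = 4.7 + (-0.67)·(2.5/1.3)·(-5.1 − (-4.4)) = 4.7 + (-1.28846)·(-0.7) = 5.6019.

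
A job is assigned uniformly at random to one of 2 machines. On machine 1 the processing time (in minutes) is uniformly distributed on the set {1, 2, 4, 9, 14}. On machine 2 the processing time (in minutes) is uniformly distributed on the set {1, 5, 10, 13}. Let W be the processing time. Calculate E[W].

E[W | machine 1] = (1+2+4+9+14)/5 = 6.
E[W | machine 2] = (1+5+10+13)/4 = 29/4.
E[W] = (1/2)·(6) + (1/2)·(29/4) = 53/8.

53/8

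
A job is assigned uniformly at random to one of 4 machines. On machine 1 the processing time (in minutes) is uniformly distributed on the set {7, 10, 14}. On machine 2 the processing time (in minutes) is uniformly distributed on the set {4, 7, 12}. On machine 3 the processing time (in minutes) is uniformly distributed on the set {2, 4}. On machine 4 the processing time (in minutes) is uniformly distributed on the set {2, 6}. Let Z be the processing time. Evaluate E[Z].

E[Z | machine 1] = (7+10+14)/3 = 31/3.
E[Z | machine 2] = (4+7+12)/3 = 23/3.
E[Z | machine 3] = (2+4)/2 = 3.
E[Z | machine 4] = (2+6)/2 = 4.
E[Z] = (1/4)·(31/3) + (1/4)·(23/3) + (1/4)·(3) + (1/4)·(4) = 25/4.

25/4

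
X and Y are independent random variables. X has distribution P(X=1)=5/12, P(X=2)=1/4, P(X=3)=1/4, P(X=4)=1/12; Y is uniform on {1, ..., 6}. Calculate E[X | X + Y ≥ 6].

P(X + Y ≥ 6) = 1/2.
Summing X·P(x,y) over outcomes with X + Y ≥ 6 gives 7/6.
E[X | X + Y ≥ 6] = (7/6) / (1/2) = 7/3.

7/3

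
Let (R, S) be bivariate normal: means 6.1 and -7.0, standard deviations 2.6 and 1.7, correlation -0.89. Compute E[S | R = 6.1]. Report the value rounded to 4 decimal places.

For a bivariate normal, E[S | R=x] = μ_S + ρ·(σ_S/σ_R)·(x − μ_R).
E[S | R=6.1] = -7.0 + (-0.89)·(1.7/2.6)·(6.1 − (6.1)) = -7.0 + (-0.58192)·(0) = -7.0000.

-7.0000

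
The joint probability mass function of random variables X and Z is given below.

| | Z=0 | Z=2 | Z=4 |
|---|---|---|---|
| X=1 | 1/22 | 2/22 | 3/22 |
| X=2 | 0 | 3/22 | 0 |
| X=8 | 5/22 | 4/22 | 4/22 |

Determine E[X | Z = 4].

P(Z = 4) = 7/22.
Summing X·P(X=x,Z=y) over the conditioning event gives 35/22.
E[X | Z = 4] = (35/22) / (7/22) = 5.

5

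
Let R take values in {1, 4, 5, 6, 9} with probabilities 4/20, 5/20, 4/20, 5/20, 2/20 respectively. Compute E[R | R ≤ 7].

37/9

P(R ≤ 7) = 9/10.
Σ over the event: 1·1/5 + 4·1/4 + 5·1/5 + 6·1/4 = 37/10.
E[R | R ≤ 7] = (37/10) / (9/10) = 37/9.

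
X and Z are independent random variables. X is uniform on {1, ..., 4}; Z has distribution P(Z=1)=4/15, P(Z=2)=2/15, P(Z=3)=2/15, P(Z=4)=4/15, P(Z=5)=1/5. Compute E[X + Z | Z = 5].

P(Z = 5) = 1/5.
Summing (X+Z)·P(x,y) over outcomes with Z = 5 gives 3/2.
E[X + Z | Z = 5] = (3/2) / (1/5) = 15/2.

15/2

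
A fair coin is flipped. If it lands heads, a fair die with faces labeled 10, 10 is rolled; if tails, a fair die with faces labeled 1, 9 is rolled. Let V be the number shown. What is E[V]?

E[V | heads] = (10+10)/2 = 10.
E[V | tails] = (1+9)/2 = 5.
E[V] = (1/2)·(10) + (1/2)·(5) = 15/2.

15/2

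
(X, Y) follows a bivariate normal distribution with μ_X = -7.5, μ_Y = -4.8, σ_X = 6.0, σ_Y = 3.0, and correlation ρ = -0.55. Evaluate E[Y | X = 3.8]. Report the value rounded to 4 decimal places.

The regression of Y on X has slope ρ·σ_Y/σ_X and passes through (μ_X, μ_Y).
E[Y | X=3.8] = -4.8 + (-0.55)·(3.0/6.0)·(3.8 − (-7.5)) = -4.8 + (-0.275)·(11.3) = -7.9075.

-7.9075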